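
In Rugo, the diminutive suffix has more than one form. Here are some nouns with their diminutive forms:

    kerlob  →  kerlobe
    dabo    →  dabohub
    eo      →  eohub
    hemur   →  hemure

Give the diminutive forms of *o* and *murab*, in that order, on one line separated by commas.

Looking at the final sound of each stem: -e when the stem ends in a consonant (*kerlob*, *hemur*); -hub when the stem ends in a vowel (*dabo*, *eo*).
*o* — final sound /o/ (a vowel) → -hub → *ohub*.
The final sound of *murab* is /b/, which is a consonant, so the suffix is -e, giving *murabe*.

ohub, murabe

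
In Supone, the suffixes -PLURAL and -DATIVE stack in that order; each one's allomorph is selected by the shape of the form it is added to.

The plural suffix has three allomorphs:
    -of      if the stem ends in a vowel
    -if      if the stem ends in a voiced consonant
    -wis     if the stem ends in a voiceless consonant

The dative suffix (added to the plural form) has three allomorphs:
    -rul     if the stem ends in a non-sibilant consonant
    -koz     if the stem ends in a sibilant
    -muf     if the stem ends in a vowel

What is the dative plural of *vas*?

Since the final sound of *vas* is /s/ (a voiceless consonant), it takes -wis, giving *vaswis*.
The plural form *vaswis*: final sound = /s/, a sibilant → -koz → *vaswiskoz*.

vaswiskoz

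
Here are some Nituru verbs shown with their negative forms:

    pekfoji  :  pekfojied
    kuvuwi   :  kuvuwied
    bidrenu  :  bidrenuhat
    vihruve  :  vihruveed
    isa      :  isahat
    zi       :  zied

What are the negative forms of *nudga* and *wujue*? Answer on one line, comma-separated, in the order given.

The pattern is front/back vowel harmony: -ed when the last vowel of the stem is a front vowel (*pekfoji*, *kuvuwi*, *vihruve*, *zi*); -hat when the last vowel of the stem is a back vowel (*bidrenu*, *isa*).
*nudga*: last vowel = /a/, a back vowel → -hat → *nudgahat*.
The last vowel of *wujue* is /e/, which is a front vowel, so the suffix is -ed, giving *wujueed*.

nudgahat, wujueed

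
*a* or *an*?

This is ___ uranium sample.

The indefinite article is chosen by the initial *sound* of the following word, not its spelling.
*uranium* begins with the sound /jʊ/ (u pronounced /jʊ/) — a consonant sound.
So the article is *a*: This is a uranium sample.

a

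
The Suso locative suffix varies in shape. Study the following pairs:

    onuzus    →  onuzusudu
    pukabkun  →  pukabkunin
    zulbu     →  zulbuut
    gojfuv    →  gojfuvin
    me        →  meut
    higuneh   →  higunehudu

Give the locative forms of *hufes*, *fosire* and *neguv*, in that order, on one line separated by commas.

The suffix is conditioned by the final sound: -udu when the stem ends in a voiceless consonant (*onuzus*, *higuneh*); -in when the stem ends in a voiced consonant (*pukabkun*, *gojfuv*); -ut when the stem ends in a vowel (*zulbu*, *me*).
Since the final sound of *hufes* is /s/ (a voiceless consonant), it takes -udu, giving *hufesudu*.
*fosire*: final sound = /e/, a vowel → -ut → *fosireut*.
*neguv*: final sound = /v/, a voiced consonant → -in → *neguvin*.

hufesudu, fosireut, neguvin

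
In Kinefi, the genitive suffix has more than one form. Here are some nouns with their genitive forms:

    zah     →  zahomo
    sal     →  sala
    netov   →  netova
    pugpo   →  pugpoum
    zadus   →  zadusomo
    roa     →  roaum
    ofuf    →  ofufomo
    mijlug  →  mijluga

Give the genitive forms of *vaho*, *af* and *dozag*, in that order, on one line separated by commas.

The suffix is conditioned by the final sound: -omo when the stem ends in a voiceless consonant (*zah*, *zadus*, *ofuf*); -a when the stem ends in a voiced consonant (*sal*, *netov*, *mijlug*); -um when the stem ends in a vowel (*pugpo*, *roa*).
*vaho*: final sound = /o/, a vowel → -um → *vahoum*.
The final sound of *af* is /f/, which is a voiceless consonant, so the suffix is -omo, giving *afomo*.
*dozag*: final sound = /g/, a voiced consonant → -a → *dozaga*.

vahoum, afomo, dozaga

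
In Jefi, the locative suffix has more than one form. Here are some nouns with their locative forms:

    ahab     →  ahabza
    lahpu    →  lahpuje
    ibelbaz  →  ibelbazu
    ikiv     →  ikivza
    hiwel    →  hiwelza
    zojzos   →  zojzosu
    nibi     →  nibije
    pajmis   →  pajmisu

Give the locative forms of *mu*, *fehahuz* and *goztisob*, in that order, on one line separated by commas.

Looking at the final sound of each stem: -u when the stem ends in a sibilant (*ibelbaz*, *zojzos*, *pajmis*); -za when the stem ends in a non-sibilant consonant (*ahab*, *ikiv*, *hiwel*); -je when the stem ends in a vowel (*lahpu*, *nibi*).
*mu* — final sound /u/ (a vowel) → -je → *muje*.
*fehahuz*: final sound = /z/, a sibilant → -u → *fehahuzu*.
*goztisob*: final sound = /b/, a non-sibilant consonant → -za → *goztisobza*.

muje, fehahuzu, goztisobza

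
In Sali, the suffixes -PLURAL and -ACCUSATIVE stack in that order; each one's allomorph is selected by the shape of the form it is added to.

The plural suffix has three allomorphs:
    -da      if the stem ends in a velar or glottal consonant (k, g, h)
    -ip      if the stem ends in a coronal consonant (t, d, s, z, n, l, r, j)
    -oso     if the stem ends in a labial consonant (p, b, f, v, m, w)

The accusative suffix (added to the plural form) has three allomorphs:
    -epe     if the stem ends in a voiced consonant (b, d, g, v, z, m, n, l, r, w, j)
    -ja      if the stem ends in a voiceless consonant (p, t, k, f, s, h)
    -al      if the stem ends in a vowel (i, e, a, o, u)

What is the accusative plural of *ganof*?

Since the final consonant of *ganof* is /f/ (labial), it takes -oso, giving *ganofoso*.
The plural form *ganofoso* — final sound /o/ (a vowel) → -al → *ganofosoal*.

ganofosoal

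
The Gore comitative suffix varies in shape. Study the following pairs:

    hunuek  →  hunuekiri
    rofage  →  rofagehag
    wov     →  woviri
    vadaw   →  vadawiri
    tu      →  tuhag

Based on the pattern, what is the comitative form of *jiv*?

The suffix is conditioned by the final sound: -iri when the stem ends in a consonant (*hunuek*, *wov*, *vadaw*); -hag when the stem ends in a vowel (*rofage*, *tu*).
Since the final sound of *jiv* is /v/ (a consonant), it takes -iri, giving *jiviri*.

jiviri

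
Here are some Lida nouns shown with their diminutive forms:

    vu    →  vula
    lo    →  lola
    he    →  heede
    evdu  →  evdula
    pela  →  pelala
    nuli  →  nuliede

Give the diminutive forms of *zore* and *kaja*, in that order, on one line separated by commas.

Looking at the last vowel of each stem: -ede when the last vowel of the stem is a front vowel (*he*, *nuli*); -la when the last vowel of the stem is a back vowel (*vu*, *lo*, *evdu*, *pela*).
The last vowel of *zore* is /e/, which is a front vowel, so the suffix is -ede, giving *zoreede*.
The last vowel of *kaja* is /a/, which is a back vowel, so the suffix is -la, giving *kajala*.

zoreede, kajala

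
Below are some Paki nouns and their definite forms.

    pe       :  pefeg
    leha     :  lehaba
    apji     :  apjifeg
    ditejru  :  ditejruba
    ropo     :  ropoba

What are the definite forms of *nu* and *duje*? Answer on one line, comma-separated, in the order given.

The alternation tracks the last vowel of the stem — -feg when the last vowel of the stem is a front vowel (*pe*, *apji*); -ba when the last vowel of the stem is a back vowel (*leha*, *ditejru*, *ropo*).
Since the last vowel of *nu* is /u/ (a back vowel), it takes -ba, giving *nuba*.
*duje* — last vowel /e/ (a front vowel) → -feg → *dujefeg*.

nuba, dujefeg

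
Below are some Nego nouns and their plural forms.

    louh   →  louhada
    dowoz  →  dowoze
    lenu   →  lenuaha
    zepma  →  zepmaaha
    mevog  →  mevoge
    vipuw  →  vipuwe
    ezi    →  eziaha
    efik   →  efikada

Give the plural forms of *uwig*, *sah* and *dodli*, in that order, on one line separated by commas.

uwige, sahada, dodliaha

The pattern is voicing of the final sound: -ada when the stem ends in a voiceless consonant (*louh*, *efik*); -e when the stem ends in a voiced consonant (*dowoz*, *mevog*, *vipuw*); -aha when the stem ends in a vowel (*lenu*, *zepma*, *ezi*).
*uwig*: final sound = /g/, a voiced consonant → -e → *uwige*.
Since the final sound of *sah* is /h/ (a voiceless consonant), it takes -ada, giving *sahada*.
*dodli*: final sound = /i/, a vowel → -aha → *dodliaha*.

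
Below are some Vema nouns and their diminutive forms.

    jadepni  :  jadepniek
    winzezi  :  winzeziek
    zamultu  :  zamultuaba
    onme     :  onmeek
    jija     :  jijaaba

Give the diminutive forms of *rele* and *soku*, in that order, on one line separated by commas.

releek, sokuaba

The alternation tracks the last vowel of the stem — -ek when the last vowel of the stem is a front vowel (*jadepni*, *winzezi*, *onme*); -aba when the last vowel of the stem is a back vowel (*zamultu*, *jija*).
The last vowel of *rele* is /e/, which is a front vowel, so the suffix is -ek, giving *releek*.
The last vowel of *soku* is /u/, which is a back vowel, so the suffix is -aba, giving *sokuaba*.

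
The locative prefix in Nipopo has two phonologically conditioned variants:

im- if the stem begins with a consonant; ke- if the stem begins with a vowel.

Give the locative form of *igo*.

*igo*: first sound = /i/, a vowel → ke- → *keigo*.

keigo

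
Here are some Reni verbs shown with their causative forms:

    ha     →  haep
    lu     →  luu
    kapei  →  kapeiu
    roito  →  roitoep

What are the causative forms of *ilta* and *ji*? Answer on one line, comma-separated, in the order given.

iltaep, jiu

The alternation tracks the last vowel of the stem — -u when the last vowel of the stem is a high vowel (*lu*, *kapei*); -ep when the last vowel of the stem is a non-high vowel (*ha*, *roito*).
Since the last vowel of *ilta* is /a/ (a non-high vowel), it takes -ep, giving *iltaep*.
Since the last vowel of *ji* is /i/ (a high vowel), it takes -u, giving *jiu*.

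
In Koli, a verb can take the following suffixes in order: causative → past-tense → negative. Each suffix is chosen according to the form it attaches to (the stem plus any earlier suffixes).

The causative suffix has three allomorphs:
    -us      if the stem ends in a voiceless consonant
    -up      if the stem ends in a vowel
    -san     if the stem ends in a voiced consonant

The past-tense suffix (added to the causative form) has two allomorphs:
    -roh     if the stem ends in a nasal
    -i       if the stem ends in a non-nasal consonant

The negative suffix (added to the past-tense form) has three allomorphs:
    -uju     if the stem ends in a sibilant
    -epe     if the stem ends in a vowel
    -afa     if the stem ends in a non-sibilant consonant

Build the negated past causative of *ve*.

veupiepe

The final sound of *ve* is /e/, which is a vowel, so the causative suffix is -up, giving *veup*.
Since the final consonant of the causative form *veup* is /p/ (non-nasal), it takes -i, giving *veupi*.
The final sound of the past-tense form *veupi* is /i/, which is a vowel, so the negative suffix is -epe, giving *veupiepe*.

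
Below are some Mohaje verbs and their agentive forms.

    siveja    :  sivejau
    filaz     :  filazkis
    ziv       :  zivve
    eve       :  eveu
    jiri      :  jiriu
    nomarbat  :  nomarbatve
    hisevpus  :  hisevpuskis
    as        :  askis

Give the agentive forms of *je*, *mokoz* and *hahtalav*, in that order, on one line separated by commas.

jeu, mokozkis, hahtalavve

Looking at the final sound of each stem: -kis when the stem ends in a sibilant (*filaz*, *hisevpus*, *as*); -ve when the stem ends in a non-sibilant consonant (*ziv*, *nomarbat*); -u when the stem ends in a vowel (*siveja*, *eve*, *jiri*).
The final sound of *je* is /e/, which is a vowel, so the suffix is -u, giving *jeu*.
*mokoz*: final sound = /z/, a sibilant → -kis → *mokozkis*.
Since the final sound of *hahtalav* is /v/ (a non-sibilant consonant), it takes -ve, giving *hahtalavve*.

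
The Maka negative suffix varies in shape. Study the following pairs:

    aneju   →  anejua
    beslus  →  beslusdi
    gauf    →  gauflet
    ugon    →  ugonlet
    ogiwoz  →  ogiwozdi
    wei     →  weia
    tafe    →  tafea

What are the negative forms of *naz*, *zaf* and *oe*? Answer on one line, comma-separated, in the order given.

The alternation tracks the final sound of the stem — -di when the stem ends in a sibilant (*beslus*, *ogiwoz*); -let when the stem ends in a non-sibilant consonant (*gauf*, *ugon*); -a when the stem ends in a vowel (*aneju*, *wei*, *tafe*).
Since the final sound of *naz* is /z/ (a sibilant), it takes -di, giving *nazdi*.
The final sound of *zaf* is /f/, which is a non-sibilant consonant, so the suffix is -let, giving *zaflet*.
*oe*: final sound = /e/, a vowel → -a → *oea*.

nazdi, zaflet, oea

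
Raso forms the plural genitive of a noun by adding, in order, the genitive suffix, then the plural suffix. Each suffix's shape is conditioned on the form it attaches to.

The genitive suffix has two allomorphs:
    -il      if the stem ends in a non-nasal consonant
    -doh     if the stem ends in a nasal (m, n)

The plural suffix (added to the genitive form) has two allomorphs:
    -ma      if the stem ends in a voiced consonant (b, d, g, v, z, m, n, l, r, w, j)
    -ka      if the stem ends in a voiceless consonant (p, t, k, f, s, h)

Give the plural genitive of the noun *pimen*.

Since the final consonant of *pimen* is /n/ (a nasal), it takes -doh, giving *pimendoh*.
The genitive form *pimendoh*: final consonant = /h/, voiceless → -ka → *pimendohka*.

pimendohka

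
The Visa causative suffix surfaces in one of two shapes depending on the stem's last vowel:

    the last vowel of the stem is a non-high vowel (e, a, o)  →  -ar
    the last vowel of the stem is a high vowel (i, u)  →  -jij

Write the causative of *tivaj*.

tivajar

*tivaj*: last vowel = /a/, a non-high vowel → -ar → *tivajar*.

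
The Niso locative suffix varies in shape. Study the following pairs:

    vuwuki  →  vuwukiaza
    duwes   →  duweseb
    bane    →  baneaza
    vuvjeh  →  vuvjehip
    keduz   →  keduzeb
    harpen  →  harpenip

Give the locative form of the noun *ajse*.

ajseaza

The pattern is sibilance of the final sound: -eb when the stem ends in a sibilant (*duwes*, *keduz*); -ip when the stem ends in a non-sibilant consonant (*vuvjeh*, *harpen*); -aza when the stem ends in a vowel (*vuwuki*, *bane*).
The final sound of *ajse* is /e/, which is a vowel, so the suffix is -aza, giving *ajseaza*.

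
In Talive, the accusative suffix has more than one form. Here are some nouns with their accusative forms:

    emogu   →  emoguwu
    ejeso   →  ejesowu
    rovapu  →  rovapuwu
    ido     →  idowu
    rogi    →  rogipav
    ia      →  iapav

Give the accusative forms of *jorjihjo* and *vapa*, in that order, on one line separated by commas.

Looking at the last vowel of each stem: -wu when the last vowel of the stem is a rounded vowel (*emogu*, *ejeso*, *rovapu*, *ido*); -pav when the last vowel of the stem is an unrounded vowel (*rogi*, *ia*).
Since the last vowel of *jorjihjo* is /o/ (a rounded vowel), it takes -wu, giving *jorjihjowu*.
*vapa* — last vowel /a/ (an unrounded vowel) → -pav → *vapapav*.

jorjihjowu, vapapav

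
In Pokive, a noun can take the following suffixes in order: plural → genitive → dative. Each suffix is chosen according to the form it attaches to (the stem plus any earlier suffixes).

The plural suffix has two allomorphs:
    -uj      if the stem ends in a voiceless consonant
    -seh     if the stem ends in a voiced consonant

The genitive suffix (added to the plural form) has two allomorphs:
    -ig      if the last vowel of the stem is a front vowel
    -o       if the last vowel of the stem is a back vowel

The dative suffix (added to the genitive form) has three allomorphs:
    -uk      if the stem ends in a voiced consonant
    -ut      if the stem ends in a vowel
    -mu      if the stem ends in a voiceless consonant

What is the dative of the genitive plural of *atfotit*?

*atfotit* — final consonant /t/ (voiceless) → -uj → *atfotituj*.
The plural form *atfotituj*: last vowel = /u/, a back vowel → -o → *atfotitujo*.
Since the final sound of the genitive form *atfotitujo* is /o/ (a vowel), it takes -ut, giving *atfotitujout*.

atfotitujout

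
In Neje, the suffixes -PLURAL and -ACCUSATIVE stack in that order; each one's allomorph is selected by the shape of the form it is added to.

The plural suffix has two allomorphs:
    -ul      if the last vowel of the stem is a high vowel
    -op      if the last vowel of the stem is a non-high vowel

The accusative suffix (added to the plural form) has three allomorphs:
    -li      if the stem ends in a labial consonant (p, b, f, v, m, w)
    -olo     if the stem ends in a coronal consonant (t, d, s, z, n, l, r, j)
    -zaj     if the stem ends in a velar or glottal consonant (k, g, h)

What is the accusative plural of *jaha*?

jahaopli

*jaha* — last vowel /a/ (a non-high vowel) → -op → *jahaop*.
Since the final consonant of the plural form *jahaop* is /p/ (labial), it takes -li, giving *jahaopli*.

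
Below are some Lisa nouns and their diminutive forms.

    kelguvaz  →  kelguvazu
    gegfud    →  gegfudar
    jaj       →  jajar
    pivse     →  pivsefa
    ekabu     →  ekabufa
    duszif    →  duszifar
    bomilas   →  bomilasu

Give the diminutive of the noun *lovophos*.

lovophosu

The alternation tracks the final sound of the stem — -u when the stem ends in a sibilant (*kelguvaz*, *bomilas*); -ar when the stem ends in a non-sibilant consonant (*gegfud*, *jaj*, *duszif*); -fa when the stem ends in a vowel (*pivse*, *ekabu*).
The final sound of *lovophos* is /s/, which is a sibilant, so the suffix is -u, giving *lovophosu*.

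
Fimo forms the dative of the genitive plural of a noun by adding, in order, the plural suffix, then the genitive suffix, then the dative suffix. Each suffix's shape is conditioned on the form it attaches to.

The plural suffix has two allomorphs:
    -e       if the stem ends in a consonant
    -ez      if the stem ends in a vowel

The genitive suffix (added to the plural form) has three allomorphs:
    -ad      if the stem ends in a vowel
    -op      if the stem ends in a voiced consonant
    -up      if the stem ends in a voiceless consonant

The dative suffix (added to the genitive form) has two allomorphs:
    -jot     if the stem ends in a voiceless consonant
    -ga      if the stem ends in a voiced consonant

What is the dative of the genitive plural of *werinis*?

weriniseadga

*werinis*: final sound = /s/, a consonant → -e → *werinise*.
The plural form *werinise*: final sound = /e/, a vowel → -ad → *werinisead*.
The genitive form *werinisead*: final consonant = /d/, voiced → -ga → *weriniseadga*.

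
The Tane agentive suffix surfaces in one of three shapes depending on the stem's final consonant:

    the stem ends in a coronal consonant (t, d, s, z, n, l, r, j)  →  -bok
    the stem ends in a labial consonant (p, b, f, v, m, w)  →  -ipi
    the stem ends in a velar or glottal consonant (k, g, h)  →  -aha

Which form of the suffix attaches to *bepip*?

*bepip* — final consonant /p/ (labial) → -ipi.

-ipi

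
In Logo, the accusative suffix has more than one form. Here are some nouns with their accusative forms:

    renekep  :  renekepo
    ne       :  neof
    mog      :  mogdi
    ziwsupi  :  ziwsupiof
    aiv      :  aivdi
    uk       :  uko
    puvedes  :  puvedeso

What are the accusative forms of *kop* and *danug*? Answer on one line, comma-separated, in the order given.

kopo, danugdi

The pattern is voicing of the final sound: -o when the stem ends in a voiceless consonant (*renekep*, *uk*, *puvedes*); -di when the stem ends in a voiced consonant (*mog*, *aiv*); -of when the stem ends in a vowel (*ne*, *ziwsupi*).
*kop* — final sound /p/ (a voiceless consonant) → -o → *kopo*.
The final sound of *danug* is /g/, which is a voiced consonant, so the suffix is -di, giving *danugdi*.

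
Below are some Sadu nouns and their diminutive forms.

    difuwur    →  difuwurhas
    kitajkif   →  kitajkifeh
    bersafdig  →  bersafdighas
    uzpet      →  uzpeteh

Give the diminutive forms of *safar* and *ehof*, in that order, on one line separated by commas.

safarhas, ehofeh

Looking at the final consonant of each stem: -eh when the stem ends in a voiceless consonant (*kitajkif*, *uzpet*); -has when the stem ends in a voiced consonant (*difuwur*, *bersafdig*).
*safar*: final consonant = /r/, voiced → -has → *safarhas*.
Since the final consonant of *ehof* is /f/ (voiceless), it takes -eh, giving *ehofeh*.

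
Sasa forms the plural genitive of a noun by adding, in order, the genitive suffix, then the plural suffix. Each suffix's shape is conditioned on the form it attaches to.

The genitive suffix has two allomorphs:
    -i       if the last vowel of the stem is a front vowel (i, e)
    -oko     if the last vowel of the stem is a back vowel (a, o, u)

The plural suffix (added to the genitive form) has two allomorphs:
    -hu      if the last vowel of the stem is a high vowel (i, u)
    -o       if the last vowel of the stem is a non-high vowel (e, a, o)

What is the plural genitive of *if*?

ifihu

*if* — last vowel /i/ (a front vowel) → -i → *ifi*.
The genitive form *ifi* — last vowel /i/ (a high vowel) → -hu → *ifihu*.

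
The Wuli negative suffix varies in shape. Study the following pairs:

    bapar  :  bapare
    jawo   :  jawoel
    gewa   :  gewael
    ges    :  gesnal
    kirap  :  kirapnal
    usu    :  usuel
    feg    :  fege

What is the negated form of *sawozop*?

sawozopnal

The alternation tracks the final sound of the stem — -nal when the stem ends in a voiceless consonant (*ges*, *kirap*); -e when the stem ends in a voiced consonant (*bapar*, *feg*); -el when the stem ends in a vowel (*jawo*, *gewa*, *usu*).
*sawozop*: final sound = /p/, a voiceless consonant → -nal → *sawozopnal*.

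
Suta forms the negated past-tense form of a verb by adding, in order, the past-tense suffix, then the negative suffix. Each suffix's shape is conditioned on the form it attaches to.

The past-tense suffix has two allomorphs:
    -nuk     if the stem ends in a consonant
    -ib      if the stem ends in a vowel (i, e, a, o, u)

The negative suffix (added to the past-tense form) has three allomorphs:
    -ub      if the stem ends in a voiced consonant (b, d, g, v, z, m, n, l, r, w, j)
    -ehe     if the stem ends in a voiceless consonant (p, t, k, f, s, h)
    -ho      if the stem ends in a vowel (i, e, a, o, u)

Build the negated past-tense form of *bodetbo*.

bodetboibub

Since the final sound of *bodetbo* is /o/ (a vowel), it takes -ib, giving *bodetboib*.
Since the final sound of the past-tense form *bodetboib* is /b/ (a voiced consonant), it takes -ub, giving *bodetboibub*.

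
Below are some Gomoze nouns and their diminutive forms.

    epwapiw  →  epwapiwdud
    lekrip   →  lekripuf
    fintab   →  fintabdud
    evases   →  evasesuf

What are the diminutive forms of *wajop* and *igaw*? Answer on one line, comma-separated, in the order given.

wajopuf, igawdud

The suffix is conditioned by the final consonant: -uf when the stem ends in a voiceless consonant (*lekrip*, *evases*); -dud when the stem ends in a voiced consonant (*epwapiw*, *fintab*).
*wajop*: final consonant = /p/, voiceless → -uf → *wajopuf*.
*igaw*: final consonant = /w/, voiced → -dud → *igawdud*.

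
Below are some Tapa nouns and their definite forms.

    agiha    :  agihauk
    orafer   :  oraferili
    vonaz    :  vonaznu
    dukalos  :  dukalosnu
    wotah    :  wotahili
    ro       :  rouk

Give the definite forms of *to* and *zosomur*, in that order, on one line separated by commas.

touk, zosomurili

The alternation tracks the final sound of the stem — -nu when the stem ends in a sibilant (*vonaz*, *dukalos*); -ili when the stem ends in a non-sibilant consonant (*orafer*, *wotah*); -uk when the stem ends in a vowel (*agiha*, *ro*).
Since the final sound of *to* is /o/ (a vowel), it takes -uk, giving *touk*.
Since the final sound of *zosomur* is /r/ (a non-sibilant consonant), it takes -ili, giving *zosomurili*.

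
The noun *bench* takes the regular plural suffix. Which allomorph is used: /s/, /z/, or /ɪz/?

The stem *bench* ends in a sibilant (/s, z, ʃ, ʒ, tʃ, dʒ/).
The plural suffix surfaces as /ɪz/ after sibilants, /s/ after other voiceless consonants, and /z/ after other voiced sounds.
So the plural -s on *bench* is pronounced /ɪz/.

/ɪz/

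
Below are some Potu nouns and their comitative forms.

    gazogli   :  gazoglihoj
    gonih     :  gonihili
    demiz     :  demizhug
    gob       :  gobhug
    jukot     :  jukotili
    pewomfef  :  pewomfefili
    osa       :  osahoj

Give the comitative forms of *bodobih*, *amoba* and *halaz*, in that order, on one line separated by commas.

bodobihili, amobahoj, halazhug

The alternation tracks the final sound of the stem — -ili when the stem ends in a voiceless consonant (*gonih*, *jukot*, *pewomfef*); -hug when the stem ends in a voiced consonant (*demiz*, *gob*); -hoj when the stem ends in a vowel (*gazogli*, *osa*).
Since the final sound of *bodobih* is /h/ (a voiceless consonant), it takes -ili, giving *bodobihili*.
*amoba*: final sound = /a/, a vowel → -hoj → *amobahoj*.
Since the final sound of *halaz* is /z/ (a voiced consonant), it takes -hug, giving *halazhug*.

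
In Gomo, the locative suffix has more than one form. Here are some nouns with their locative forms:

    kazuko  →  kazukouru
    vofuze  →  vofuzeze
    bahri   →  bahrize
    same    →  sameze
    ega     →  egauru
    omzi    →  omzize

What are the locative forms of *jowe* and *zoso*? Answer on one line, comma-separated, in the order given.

joweze, zosouru

The alternation tracks the last vowel of the stem — -ze when the last vowel of the stem is a front vowel (*vofuze*, *bahri*, *same*, *omzi*); -uru when the last vowel of the stem is a back vowel (*kazuko*, *ega*).
*jowe* — last vowel /e/ (a front vowel) → -ze → *joweze*.
*zoso*: last vowel = /o/, a back vowel → -uru → *zosouru*.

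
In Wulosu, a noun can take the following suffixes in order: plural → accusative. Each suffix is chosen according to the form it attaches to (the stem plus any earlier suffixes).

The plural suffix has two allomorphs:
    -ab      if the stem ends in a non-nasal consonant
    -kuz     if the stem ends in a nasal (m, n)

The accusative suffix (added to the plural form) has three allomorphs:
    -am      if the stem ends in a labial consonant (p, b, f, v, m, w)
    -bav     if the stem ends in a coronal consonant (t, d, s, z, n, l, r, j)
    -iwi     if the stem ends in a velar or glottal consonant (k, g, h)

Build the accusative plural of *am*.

*am*: final consonant = /m/, a nasal → -kuz → *amkuz*.
The plural form *amkuz*: final consonant = /z/, coronal → -bav → *amkuzbav*.

amkuzbav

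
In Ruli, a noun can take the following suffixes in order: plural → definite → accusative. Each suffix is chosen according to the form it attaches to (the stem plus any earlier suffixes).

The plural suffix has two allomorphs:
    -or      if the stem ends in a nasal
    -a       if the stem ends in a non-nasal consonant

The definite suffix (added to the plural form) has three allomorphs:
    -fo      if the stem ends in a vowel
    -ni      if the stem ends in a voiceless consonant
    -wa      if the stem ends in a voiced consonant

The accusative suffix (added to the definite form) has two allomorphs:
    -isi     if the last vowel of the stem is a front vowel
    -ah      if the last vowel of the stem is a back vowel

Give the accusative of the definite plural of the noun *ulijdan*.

Since the final consonant of *ulijdan* is /n/ (a nasal), it takes -or, giving *ulijdanor*.
Since the final sound of the plural form *ulijdanor* is /r/ (a voiced consonant), it takes -wa, giving *ulijdanorwa*.
The last vowel of the definite form *ulijdanorwa* is /a/, which is a back vowel, so the accusative suffix is -ah, giving *ulijdanorwaah*.

ulijdanorwaah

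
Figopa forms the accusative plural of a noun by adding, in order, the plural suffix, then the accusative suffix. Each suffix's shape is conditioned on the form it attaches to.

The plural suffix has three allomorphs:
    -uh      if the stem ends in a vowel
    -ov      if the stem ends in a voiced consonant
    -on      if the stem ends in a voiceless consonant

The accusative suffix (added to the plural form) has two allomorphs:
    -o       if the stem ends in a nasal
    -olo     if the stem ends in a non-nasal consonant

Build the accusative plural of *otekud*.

otekudovolo

*otekud*: final sound = /d/, a voiced consonant → -ov → *otekudov*.
The final consonant of the plural form *otekudov* is /v/, which is non-nasal, so the accusative suffix is -olo, giving *otekudovolo*.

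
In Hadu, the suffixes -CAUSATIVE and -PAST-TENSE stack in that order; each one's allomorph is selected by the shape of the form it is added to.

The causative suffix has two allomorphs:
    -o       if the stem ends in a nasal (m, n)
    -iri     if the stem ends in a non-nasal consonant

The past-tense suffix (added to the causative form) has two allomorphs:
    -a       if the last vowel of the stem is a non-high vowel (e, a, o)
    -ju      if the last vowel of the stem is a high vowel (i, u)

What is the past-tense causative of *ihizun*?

Since the final consonant of *ihizun* is /n/ (a nasal), it takes -o, giving *ihizuno*.
The causative form *ihizuno*: last vowel = /o/, a non-high vowel → -a → *ihizunoa*.

ihizunoa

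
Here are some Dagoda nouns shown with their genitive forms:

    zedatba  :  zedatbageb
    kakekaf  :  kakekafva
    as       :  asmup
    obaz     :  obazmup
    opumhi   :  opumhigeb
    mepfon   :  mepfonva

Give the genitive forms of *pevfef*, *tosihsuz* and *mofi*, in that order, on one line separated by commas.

The suffix is conditioned by the final sound: -mup when the stem ends in a sibilant (*as*, *obaz*); -va when the stem ends in a non-sibilant consonant (*kakekaf*, *mepfon*); -geb when the stem ends in a vowel (*zedatba*, *opumhi*).
The final sound of *pevfef* is /f/, which is a non-sibilant consonant, so the suffix is -va, giving *pevfefva*.
*tosihsuz*: final sound = /z/, a sibilant → -mup → *tosihsuzmup*.
Since the final sound of *mofi* is /i/ (a vowel), it takes -geb, giving *mofigeb*.

pevfefva, tosihsuzmup, mofigeb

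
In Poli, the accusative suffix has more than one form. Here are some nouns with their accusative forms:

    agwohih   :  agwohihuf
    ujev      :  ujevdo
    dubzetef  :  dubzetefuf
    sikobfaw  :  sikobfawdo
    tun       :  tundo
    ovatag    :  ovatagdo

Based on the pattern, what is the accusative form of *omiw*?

The suffix is conditioned by the final consonant: -uf when the stem ends in a voiceless consonant (*agwohih*, *dubzetef*); -do when the stem ends in a voiced consonant (*ujev*, *sikobfaw*, *tun*, *ovatag*).
Since the final consonant of *omiw* is /w/ (voiced), it takes -do, giving *omiwdo*.

omiwdo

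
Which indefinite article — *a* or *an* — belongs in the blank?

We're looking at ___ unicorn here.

a

The indefinite article is chosen by the initial *sound* of the following word, not its spelling.
*unicorn* begins with the sound /juː/ (u pronounced /juː/) — a consonant sound.
So the article is *a*: We're looking at a unicorn here.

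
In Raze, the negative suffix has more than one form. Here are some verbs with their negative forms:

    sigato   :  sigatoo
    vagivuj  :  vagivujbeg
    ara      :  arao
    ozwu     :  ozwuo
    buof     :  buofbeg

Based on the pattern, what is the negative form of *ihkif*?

The alternation tracks the final sound of the stem — -beg when the stem ends in a consonant (*vagivuj*, *buof*); -o when the stem ends in a vowel (*sigato*, *ara*, *ozwu*).
The final sound of *ihkif* is /f/, which is a consonant, so the suffix is -beg, giving *ihkifbeg*.

ihkifbeg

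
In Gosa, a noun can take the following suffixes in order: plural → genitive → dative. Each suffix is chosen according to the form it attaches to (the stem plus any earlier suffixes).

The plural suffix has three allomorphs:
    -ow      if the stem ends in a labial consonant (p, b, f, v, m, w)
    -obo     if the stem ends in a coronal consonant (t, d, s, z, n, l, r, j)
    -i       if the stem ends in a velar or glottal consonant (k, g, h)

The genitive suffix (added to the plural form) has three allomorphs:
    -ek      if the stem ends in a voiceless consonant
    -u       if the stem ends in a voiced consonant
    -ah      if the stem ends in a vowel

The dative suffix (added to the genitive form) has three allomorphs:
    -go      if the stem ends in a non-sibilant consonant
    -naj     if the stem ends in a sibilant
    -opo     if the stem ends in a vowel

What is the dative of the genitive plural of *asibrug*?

The final consonant of *asibrug* is /g/, which is velar/glottal, so the plural suffix is -i, giving *asibrugi*.
The plural form *asibrugi* — final sound /i/ (a vowel) → -ah → *asibrugiah*.
The final sound of the genitive form *asibrugiah* is /h/, which is a non-sibilant consonant, so the dative suffix is -go, giving *asibrugiahgo*.

asibrugiahgo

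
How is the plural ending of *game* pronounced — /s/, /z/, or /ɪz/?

The stem *game* ends in a voiced non-sibilant sound.
The plural suffix surfaces as /ɪz/ after sibilants, /s/ after other voiceless consonants, and /z/ after other voiced sounds.
So the plural -s on *game* is pronounced /z/.

/z/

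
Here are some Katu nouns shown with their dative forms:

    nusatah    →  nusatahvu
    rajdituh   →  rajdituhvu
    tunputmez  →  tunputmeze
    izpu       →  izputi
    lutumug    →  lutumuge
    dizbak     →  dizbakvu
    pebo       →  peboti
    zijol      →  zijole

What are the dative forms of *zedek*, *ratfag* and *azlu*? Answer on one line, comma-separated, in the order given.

zedekvu, ratfage, azluti

Looking at the final sound of each stem: -vu when the stem ends in a voiceless consonant (*nusatah*, *rajdituh*, *dizbak*); -e when the stem ends in a voiced consonant (*tunputmez*, *lutumug*, *zijol*); -ti when the stem ends in a vowel (*izpu*, *pebo*).
*zedek*: final sound = /k/, a voiceless consonant → -vu → *zedekvu*.
Since the final sound of *ratfag* is /g/ (a voiced consonant), it takes -e, giving *ratfage*.
*azlu*: final sound = /u/, a vowel → -ti → *azluti*.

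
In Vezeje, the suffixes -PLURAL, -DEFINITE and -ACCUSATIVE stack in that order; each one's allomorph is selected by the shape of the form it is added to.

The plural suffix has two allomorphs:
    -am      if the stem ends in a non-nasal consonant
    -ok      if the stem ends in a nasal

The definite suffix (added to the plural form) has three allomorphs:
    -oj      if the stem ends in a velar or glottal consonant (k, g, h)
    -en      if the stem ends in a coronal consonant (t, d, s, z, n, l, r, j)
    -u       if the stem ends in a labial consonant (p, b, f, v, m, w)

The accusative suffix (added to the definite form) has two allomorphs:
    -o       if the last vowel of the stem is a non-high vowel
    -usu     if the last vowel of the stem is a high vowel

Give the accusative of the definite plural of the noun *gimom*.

*gimom*: final consonant = /m/, a nasal → -ok → *gimomok*.
Since the final consonant of the plural form *gimomok* is /k/ (velar/glottal), it takes -oj, giving *gimomokoj*.
The definite form *gimomokoj* — last vowel /o/ (a non-high vowel) → -o → *gimomokojo*.

gimomokojo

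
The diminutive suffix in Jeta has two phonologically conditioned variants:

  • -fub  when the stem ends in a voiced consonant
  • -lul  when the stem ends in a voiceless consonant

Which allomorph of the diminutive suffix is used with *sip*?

The final consonant of *sip* is /p/, which is voiceless, so the suffix is -lul.

-lul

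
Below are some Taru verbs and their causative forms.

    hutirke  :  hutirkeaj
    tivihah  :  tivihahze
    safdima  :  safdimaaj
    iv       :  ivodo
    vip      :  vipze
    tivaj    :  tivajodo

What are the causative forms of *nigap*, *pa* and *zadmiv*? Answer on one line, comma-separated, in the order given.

nigapze, paaj, zadmivodo

Looking at the final sound of each stem: -ze when the stem ends in a voiceless consonant (*tivihah*, *vip*); -odo when the stem ends in a voiced consonant (*iv*, *tivaj*); -aj when the stem ends in a vowel (*hutirke*, *safdima*).
Since the final sound of *nigap* is /p/ (a voiceless consonant), it takes -ze, giving *nigapze*.
The final sound of *pa* is /a/, which is a vowel, so the suffix is -aj, giving *paaj*.
*zadmiv* — final sound /v/ (a voiced consonant) → -odo → *zadmivodo*.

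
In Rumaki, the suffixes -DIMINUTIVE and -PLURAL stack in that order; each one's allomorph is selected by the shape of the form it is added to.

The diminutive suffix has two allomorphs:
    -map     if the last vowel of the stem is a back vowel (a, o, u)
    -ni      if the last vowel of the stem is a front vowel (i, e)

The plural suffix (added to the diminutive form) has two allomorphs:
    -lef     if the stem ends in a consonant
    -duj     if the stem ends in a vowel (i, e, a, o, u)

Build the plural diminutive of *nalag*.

*nalag*: last vowel = /a/, a back vowel → -map → *nalagmap*.
Since the final sound of the diminutive form *nalagmap* is /p/ (a consonant), it takes -lef, giving *nalagmaplef*.

nalagmaplef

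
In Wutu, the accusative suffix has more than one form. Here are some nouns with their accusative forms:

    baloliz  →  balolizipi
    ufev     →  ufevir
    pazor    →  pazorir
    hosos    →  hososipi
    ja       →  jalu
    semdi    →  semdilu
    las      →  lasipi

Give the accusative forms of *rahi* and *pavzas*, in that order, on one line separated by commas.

The pattern is sibilance of the final sound: -ipi when the stem ends in a sibilant (*baloliz*, *hosos*, *las*); -ir when the stem ends in a non-sibilant consonant (*ufev*, *pazor*); -lu when the stem ends in a vowel (*ja*, *semdi*).
The final sound of *rahi* is /i/, which is a vowel, so the suffix is -lu, giving *rahilu*.
Since the final sound of *pavzas* is /s/ (a sibilant), it takes -ipi, giving *pavzasipi*.

rahilu, pavzasipi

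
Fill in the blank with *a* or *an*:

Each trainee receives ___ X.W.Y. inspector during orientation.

The indefinite article is chosen by the initial *sound* of the following word, not its spelling.
The initialism *X.W.Y.* is read letter by letter; the first letter, X, is pronounced /ɛks/, which begins with a vowel sound.
So the article is *an*: Each trainee receives an X.W.Y. inspector during orientation.

an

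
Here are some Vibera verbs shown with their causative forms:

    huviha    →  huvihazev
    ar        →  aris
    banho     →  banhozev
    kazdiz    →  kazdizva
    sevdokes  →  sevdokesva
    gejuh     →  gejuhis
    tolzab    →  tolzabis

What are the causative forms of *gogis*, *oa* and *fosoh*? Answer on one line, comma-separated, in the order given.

gogisva, oazev, fosohis

The pattern is sibilance of the final sound: -va when the stem ends in a sibilant (*kazdiz*, *sevdokes*); -is when the stem ends in a non-sibilant consonant (*ar*, *gejuh*, *tolzab*); -zev when the stem ends in a vowel (*huviha*, *banho*).
The final sound of *gogis* is /s/, which is a sibilant, so the suffix is -va, giving *gogisva*.
*oa* — final sound /a/ (a vowel) → -zev → *oazev*.
*fosoh*: final sound = /h/, a non-sibilant consonant → -is → *fosohis*.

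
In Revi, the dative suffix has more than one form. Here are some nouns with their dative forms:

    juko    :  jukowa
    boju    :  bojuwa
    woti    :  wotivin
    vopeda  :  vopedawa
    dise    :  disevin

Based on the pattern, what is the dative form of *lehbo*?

lehbowa

The alternation tracks the last vowel of the stem — -vin when the last vowel of the stem is a front vowel (*woti*, *dise*); -wa when the last vowel of the stem is a back vowel (*juko*, *boju*, *vopeda*).
Since the last vowel of *lehbo* is /o/ (a back vowel), it takes -wa, giving *lehbowa*.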